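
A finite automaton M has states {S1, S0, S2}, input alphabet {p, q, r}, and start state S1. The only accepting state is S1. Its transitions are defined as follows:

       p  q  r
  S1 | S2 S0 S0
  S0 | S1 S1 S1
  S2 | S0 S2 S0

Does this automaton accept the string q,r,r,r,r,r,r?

S1 → S0 → S1 → S0 → S1 → S0 → S1 → S0
End state S0 is not accepting.

No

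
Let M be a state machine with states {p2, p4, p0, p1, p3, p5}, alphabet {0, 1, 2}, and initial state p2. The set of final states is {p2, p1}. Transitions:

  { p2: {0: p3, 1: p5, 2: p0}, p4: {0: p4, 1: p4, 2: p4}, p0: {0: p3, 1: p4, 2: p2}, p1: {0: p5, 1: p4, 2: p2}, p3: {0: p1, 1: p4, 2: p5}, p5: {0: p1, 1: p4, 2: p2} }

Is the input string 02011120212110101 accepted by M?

No

Trace: p2 -0-> p3 -2-> p5 -0-> p1 -1-> p4 -1-> p4 -1-> p4 -2-> p4 -0-> p4 -2-> p4 -1-> p4 -2-> p4 -1-> p4 -1-> p4 -0-> p4 -1-> p4 -0-> p4 -1-> p4
End state p4 is not accepting.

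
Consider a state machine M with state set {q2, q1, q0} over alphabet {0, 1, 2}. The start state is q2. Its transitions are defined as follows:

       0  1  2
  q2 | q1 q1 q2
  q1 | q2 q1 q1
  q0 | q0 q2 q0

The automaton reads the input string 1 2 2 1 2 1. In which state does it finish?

q1

Trace: q2 -1-> q1 -2-> q1 -2-> q1 -1-> q1 -2-> q1 -1-> q1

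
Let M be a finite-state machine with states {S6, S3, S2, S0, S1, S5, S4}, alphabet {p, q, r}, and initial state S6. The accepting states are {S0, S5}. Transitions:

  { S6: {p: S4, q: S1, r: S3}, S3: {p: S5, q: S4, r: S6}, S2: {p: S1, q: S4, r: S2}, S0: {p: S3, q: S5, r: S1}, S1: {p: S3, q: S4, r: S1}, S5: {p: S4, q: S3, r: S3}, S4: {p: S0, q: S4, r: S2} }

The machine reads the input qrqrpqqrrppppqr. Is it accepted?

No

Trace: S6 -q-> S1 -r-> S1 -q-> S4 -r-> S2 -p-> S1 -q-> S4 -q-> S4 -r-> S2 -r-> S2 -p-> S1 -p-> S3 -p-> S5 -p-> S4 -q-> S4 -r-> S2
End state S2 is not accepting.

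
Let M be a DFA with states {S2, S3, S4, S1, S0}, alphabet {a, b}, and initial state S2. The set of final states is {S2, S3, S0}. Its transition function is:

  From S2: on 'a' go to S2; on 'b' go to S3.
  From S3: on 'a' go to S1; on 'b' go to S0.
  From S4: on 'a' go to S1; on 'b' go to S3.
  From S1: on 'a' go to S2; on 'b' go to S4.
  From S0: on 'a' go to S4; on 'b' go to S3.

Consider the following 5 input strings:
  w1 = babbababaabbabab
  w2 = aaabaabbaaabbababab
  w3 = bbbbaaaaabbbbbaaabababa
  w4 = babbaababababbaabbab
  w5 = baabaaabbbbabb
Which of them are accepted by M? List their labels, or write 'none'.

w4, w5

w1: S2 → S3 → S1 → S4 → S3 → S1 → S4 → S1 → S4 → S1 → S2 → S3 → S0 → S4 → S3 → S1 → S4  → end S4, rejected
w2: S2 → S2 → S2 → S2 → S3 → S1 → S2 → S3 → S0 → S4 → S1 → S2 → S3 → S0 → S4 → S3 → S1 → S4 → S1 → S4  → end S4, rejected
w3: S2 → S3 → S0 → S3 → S0 → S4 → S1 → S2 → S2 → S2 → S3 → S0 → S3 → S0 → S3 → S1 → S2 → S2 → S3 → S1 → S4 → S1 → S4 → S1  → end S1, rejected
w4: S2 → S3 → S1 → S4 → S3 → S1 → S2 → S3 → S1 → S4 → S1 → S4 → S1 → S4 → S3 → S1 → S2 → S3 → S0 → S4 → S3  → end S3, accepted
w5: S2 → S3 → S1 → S2 → S3 → S1 → S2 → S2 → S3 → S0 → S3 → S0 → S4 → S3 → S0  → end S0, accepted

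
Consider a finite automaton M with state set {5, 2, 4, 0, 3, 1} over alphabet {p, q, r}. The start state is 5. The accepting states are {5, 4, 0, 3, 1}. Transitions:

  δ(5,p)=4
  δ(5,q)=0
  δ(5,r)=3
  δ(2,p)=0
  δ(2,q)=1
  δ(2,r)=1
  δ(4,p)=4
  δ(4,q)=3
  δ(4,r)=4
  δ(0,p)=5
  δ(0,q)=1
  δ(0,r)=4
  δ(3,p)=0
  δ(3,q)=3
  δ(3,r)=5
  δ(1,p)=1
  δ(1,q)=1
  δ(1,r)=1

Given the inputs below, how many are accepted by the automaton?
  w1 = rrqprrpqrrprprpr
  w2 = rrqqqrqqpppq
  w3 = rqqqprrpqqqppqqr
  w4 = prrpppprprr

4

w1: Trace: 5 -r-> 3 -r-> 5 -q-> 0 -p-> 5 -r-> 3 -r-> 5 -p-> 4 -q-> 3 -r-> 5 -r-> 3 -p-> 0 -r-> 4 -p-> 4 -r-> 4 -p-> 4 -r-> 4  → end 4, accepted
w2: Trace: 5 -r-> 3 -r-> 5 -q-> 0 -q-> 1 -q-> 1 -r-> 1 -q-> 1 -q-> 1 -p-> 1 -p-> 1 -p-> 1 -q-> 1  → end 1, accepted
w3: Trace: 5 -r-> 3 -q-> 3 -q-> 3 -q-> 3 -p-> 0 -r-> 4 -r-> 4 -p-> 4 -q-> 3 -q-> 3 -q-> 3 -p-> 0 -p-> 5 -q-> 0 -q-> 1 -r-> 1  → end 1, accepted
w4: Trace: 5 -p-> 4 -r-> 4 -r-> 4 -p-> 4 -p-> 4 -p-> 4 -p-> 4 -r-> 4 -p-> 4 -r-> 4 -r-> 4  → end 4, accepted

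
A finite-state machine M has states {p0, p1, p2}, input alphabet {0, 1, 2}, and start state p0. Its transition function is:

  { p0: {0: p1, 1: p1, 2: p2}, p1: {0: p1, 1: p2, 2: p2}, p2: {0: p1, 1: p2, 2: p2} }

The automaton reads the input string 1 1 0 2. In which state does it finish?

Trace: p0 -1-> p1 -1-> p2 -0-> p1 -2-> p2

p2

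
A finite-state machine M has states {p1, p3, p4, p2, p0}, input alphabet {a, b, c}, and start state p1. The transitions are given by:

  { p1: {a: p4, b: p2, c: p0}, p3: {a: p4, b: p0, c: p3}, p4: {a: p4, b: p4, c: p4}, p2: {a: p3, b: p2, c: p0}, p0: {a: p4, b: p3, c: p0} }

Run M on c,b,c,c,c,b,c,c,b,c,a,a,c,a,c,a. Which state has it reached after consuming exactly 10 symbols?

start at p1
read 'c': p1 → p0
read 'b': p0 → p3
read 'c': p3 → p3
read 'c': p3 → p3
read 'c': p3 → p3
read 'b': p3 → p0
read 'c': p0 → p0
read 'c': p0 → p0
read 'b': p0 → p3
read 'c': p3 → p3
After 10 symbols: p3.

p3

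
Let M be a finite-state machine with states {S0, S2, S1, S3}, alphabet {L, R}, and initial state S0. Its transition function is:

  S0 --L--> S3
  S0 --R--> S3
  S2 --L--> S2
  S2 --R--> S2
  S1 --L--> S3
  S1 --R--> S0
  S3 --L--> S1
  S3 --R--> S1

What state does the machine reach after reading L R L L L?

S3

S0 → S3 → S1 → S3 → S1 → S3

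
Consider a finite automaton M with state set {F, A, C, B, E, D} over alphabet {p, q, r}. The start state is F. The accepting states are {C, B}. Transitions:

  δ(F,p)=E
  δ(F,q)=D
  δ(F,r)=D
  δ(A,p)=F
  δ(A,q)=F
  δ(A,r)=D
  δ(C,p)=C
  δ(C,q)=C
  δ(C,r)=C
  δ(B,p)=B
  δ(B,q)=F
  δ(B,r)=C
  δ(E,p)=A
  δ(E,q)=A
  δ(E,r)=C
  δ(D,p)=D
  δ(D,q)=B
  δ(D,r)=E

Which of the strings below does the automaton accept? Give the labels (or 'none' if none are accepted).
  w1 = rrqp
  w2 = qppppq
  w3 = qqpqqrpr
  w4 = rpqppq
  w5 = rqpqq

w2

w1: Trace: F -r-> D -r-> E -q-> A -p-> F  → end F, rejected
w2: Trace: F -q-> D -p-> D -p-> D -p-> D -p-> D -q-> B  → end B, accepted
w3: Trace: F -q-> D -q-> B -p-> B -q-> F -q-> D -r-> E -p-> A -r-> D  → end D, rejected
w4: Trace: F -r-> D -p-> D -q-> B -p-> B -p-> B -q-> F  → end F, rejected
w5: Trace: F -r-> D -q-> B -p-> B -q-> F -q-> D  → end D, rejected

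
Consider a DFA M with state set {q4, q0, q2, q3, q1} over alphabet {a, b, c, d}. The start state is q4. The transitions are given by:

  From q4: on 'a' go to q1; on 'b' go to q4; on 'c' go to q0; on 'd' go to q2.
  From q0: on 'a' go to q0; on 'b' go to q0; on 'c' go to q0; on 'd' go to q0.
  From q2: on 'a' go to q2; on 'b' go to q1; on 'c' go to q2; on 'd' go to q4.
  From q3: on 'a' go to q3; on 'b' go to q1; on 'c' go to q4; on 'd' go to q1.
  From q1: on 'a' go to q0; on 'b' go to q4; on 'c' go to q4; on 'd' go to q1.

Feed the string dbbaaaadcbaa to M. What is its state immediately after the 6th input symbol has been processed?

q0

start at q4
read 'd': q4 → q2
read 'b': q2 → q1
read 'b': q1 → q4
read 'a': q4 → q1
read 'a': q1 → q0
read 'a': q0 → q0
After 6 symbols: q0.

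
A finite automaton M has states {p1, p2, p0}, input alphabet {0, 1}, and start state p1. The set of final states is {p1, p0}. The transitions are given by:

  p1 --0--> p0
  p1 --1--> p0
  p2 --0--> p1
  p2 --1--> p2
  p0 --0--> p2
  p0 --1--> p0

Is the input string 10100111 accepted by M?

p1 → p0 → p2 → p2 → p1 → p0 → p0 → p0 → p0
End state p0 is accepting.

Yes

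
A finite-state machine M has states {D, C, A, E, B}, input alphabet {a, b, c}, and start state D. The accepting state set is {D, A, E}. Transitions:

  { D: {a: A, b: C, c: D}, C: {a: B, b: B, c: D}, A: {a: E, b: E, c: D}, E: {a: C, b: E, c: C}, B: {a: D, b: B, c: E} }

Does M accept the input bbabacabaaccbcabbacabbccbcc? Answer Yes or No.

Yes

Trace: D -b-> C -b-> B -a-> D -b-> C -a-> B -c-> E -a-> C -b-> B -a-> D -a-> A -c-> D -c-> D -b-> C -c-> D -a-> A -b-> E -b-> E -a-> C -c-> D -a-> A -b-> E -b-> E -c-> C -c-> D -b-> C -c-> D -c-> D
End state D is accepting.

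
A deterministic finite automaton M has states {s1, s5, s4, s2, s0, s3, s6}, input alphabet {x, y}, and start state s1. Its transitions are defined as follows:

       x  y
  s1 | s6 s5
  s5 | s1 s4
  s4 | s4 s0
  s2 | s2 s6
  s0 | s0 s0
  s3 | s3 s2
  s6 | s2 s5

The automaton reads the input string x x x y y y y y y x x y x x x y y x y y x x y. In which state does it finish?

start at s1
read 'x': s1 → s6
read 'x': s6 → s2
read 'x': s2 → s2
read 'y': s2 → s6
read 'y': s6 → s5
read 'y': s5 → s4
read 'y': s4 → s0
read 'y': s0 → s0
read 'y': s0 → s0
read 'x': s0 → s0
read 'x': s0 → s0
read 'y': s0 → s0
read 'x': s0 → s0
read 'x': s0 → s0
read 'x': s0 → s0
read 'y': s0 → s0
read 'y': s0 → s0
read 'x': s0 → s0
read 'y': s0 → s0
read 'y': s0 → s0
read 'x': s0 → s0
read 'x': s0 → s0
read 'y': s0 → s0

s0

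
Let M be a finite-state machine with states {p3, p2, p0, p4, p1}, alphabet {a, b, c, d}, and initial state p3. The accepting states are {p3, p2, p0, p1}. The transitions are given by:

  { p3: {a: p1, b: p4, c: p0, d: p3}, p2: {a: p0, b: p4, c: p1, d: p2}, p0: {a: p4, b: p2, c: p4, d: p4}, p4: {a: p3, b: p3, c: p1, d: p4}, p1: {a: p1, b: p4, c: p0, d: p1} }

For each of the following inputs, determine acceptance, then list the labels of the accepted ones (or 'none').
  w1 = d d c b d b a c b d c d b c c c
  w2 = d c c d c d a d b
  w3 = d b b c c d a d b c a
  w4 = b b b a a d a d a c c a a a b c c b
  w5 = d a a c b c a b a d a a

w3, w4, w5

w1: Trace: p3 -d-> p3 -d-> p3 -c-> p0 -b-> p2 -d-> p2 -b-> p4 -a-> p3 -c-> p0 -b-> p2 -d-> p2 -c-> p1 -d-> p1 -b-> p4 -c-> p1 -c-> p0 -c-> p4  → end p4, rejected
w2: Trace: p3 -d-> p3 -c-> p0 -c-> p4 -d-> p4 -c-> p1 -d-> p1 -a-> p1 -d-> p1 -b-> p4  → end p4, rejected
w3: Trace: p3 -d-> p3 -b-> p4 -b-> p3 -c-> p0 -c-> p4 -d-> p4 -a-> p3 -d-> p3 -b-> p4 -c-> p1 -a-> p1  → end p1, accepted
w4: Trace: p3 -b-> p4 -b-> p3 -b-> p4 -a-> p3 -a-> p1 -d-> p1 -a-> p1 -d-> p1 -a-> p1 -c-> p0 -c-> p4 -a-> p3 -a-> p1 -a-> p1 -b-> p4 -c-> p1 -c-> p0 -b-> p2  → end p2, accepted
w5: Trace: p3 -d-> p3 -a-> p1 -a-> p1 -c-> p0 -b-> p2 -c-> p1 -a-> p1 -b-> p4 -a-> p3 -d-> p3 -a-> p1 -a-> p1  → end p1, accepted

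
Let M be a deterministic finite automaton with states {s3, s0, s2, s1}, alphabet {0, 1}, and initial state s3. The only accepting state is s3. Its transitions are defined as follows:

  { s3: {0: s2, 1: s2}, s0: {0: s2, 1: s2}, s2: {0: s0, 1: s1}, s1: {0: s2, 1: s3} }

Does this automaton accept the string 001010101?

No

s3 → s2 → s0 → s2 → s0 → s2 → s0 → s2 → s0 → s2
End state s2 is not accepting.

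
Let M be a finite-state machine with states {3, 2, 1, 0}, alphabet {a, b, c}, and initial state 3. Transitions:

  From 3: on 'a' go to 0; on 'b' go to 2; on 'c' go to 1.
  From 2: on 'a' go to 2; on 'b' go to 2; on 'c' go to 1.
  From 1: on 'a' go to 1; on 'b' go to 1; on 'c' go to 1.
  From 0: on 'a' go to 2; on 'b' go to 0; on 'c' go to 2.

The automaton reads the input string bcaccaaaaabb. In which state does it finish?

1

start at 3
read 'b': 3 → 2
read 'c': 2 → 1
read 'a': 1 → 1
read 'c': 1 → 1
read 'c': 1 → 1
read 'a': 1 → 1
read 'a': 1 → 1
read 'a': 1 → 1
read 'a': 1 → 1
read 'a': 1 → 1
read 'b': 1 → 1
read 'b': 1 → 1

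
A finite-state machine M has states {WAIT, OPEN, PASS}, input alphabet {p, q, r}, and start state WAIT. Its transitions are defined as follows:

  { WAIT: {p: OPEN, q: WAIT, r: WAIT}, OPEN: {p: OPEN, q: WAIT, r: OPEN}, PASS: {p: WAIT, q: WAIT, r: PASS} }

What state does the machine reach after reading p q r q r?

WAIT → OPEN → WAIT → WAIT → WAIT → WAIT

WAIT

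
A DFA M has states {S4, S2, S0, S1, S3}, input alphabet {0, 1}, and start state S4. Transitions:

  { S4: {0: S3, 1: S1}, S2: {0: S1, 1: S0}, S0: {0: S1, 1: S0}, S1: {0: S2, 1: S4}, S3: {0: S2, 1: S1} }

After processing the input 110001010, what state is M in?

S2

start at S4
read '1': S4 → S1
read '1': S1 → S4
read '0': S4 → S3
read '0': S3 → S2
read '0': S2 → S1
read '1': S1 → S4
read '0': S4 → S3
read '1': S3 → S1
read '0': S1 → S2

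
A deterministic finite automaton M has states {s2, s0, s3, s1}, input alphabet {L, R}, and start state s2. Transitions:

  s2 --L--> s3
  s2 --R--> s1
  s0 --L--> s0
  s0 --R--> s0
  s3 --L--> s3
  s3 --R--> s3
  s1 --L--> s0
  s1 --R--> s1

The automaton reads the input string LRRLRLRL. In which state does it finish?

s3

s2 → s3 → s3 → s3 → s3 → s3 → s3 → s3 → s3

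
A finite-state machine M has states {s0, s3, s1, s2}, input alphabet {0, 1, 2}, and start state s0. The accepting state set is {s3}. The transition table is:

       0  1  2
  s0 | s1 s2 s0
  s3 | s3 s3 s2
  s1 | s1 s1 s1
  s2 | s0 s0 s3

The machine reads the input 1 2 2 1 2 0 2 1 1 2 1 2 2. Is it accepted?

s0 → s2 → s3 → s2 → s0 → s0 → s1 → s1 → s1 → s1 → s1 → s1 → s1 → s1
End state s1 is not accepting.

No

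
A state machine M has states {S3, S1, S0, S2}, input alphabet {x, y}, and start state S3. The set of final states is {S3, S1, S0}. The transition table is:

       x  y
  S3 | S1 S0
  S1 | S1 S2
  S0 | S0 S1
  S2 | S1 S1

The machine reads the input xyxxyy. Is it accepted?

start at S3
read 'x': S3 → S1
read 'y': S1 → S2
read 'x': S2 → S1
read 'x': S1 → S1
read 'y': S1 → S2
read 'y': S2 → S1
End state S1 is accepting.

Yes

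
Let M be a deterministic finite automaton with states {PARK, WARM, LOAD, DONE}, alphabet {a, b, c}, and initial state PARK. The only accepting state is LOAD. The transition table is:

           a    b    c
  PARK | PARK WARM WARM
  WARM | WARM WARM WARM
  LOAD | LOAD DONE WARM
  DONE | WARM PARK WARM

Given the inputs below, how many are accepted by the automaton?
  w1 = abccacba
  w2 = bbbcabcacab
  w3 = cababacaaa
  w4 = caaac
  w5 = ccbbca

0

w1: PARK → PARK → WARM → WARM → WARM → WARM → WARM → WARM → WARM  → end WARM, rejected
w2: PARK → WARM → WARM → WARM → WARM → WARM → WARM → WARM → WARM → WARM → WARM → WARM  → end WARM, rejected
w3: PARK → WARM → WARM → WARM → WARM → WARM → WARM → WARM → WARM → WARM → WARM  → end WARM, rejected
w4: PARK → WARM → WARM → WARM → WARM → WARM  → end WARM, rejected
w5: PARK → WARM → WARM → WARM → WARM → WARM → WARM  → end WARM, rejected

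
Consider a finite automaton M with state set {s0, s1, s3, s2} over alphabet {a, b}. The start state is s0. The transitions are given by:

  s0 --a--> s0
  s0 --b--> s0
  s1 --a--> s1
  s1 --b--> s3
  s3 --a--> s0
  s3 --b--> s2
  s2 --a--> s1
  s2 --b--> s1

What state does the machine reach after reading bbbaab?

s0 → s0 → s0 → s0 → s0 → s0 → s0

s0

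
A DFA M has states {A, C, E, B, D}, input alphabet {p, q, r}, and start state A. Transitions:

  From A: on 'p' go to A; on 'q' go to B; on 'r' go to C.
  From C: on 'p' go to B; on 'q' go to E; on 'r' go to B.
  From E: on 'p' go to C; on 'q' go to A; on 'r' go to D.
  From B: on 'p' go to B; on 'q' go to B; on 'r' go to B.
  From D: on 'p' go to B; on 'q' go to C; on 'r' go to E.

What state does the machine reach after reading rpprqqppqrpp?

B

Trace: A -r-> C -p-> B -p-> B -r-> B -q-> B -q-> B -p-> B -p-> B -q-> B -r-> B -p-> B -p-> B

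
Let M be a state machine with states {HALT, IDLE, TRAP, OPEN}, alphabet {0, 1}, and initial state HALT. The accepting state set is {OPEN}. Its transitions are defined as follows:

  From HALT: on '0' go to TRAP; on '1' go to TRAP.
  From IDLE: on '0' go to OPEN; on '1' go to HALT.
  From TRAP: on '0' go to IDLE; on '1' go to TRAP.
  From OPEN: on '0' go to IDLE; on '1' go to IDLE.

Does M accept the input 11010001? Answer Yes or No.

Trace: HALT -1-> TRAP -1-> TRAP -0-> IDLE -1-> HALT -0-> TRAP -0-> IDLE -0-> OPEN -1-> IDLE
End state IDLE is not accepting.

No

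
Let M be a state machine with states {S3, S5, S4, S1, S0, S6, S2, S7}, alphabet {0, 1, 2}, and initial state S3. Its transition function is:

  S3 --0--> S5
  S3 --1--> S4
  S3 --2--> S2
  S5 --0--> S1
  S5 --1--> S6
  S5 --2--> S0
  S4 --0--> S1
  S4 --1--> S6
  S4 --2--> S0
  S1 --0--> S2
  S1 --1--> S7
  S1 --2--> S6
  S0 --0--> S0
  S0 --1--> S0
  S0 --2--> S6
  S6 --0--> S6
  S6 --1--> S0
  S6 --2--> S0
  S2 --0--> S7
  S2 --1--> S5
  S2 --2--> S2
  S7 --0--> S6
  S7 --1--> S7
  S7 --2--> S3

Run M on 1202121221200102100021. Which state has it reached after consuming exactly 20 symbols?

S0

S3 → S4 → S0 → S0 → S6 → S0 → S6 → S0 → S6 → S0 → S0 → S6 → S6 → S6 → S0 → S0 → S6 → S0 → S0 → S0 → S0
After 20 symbols: S0.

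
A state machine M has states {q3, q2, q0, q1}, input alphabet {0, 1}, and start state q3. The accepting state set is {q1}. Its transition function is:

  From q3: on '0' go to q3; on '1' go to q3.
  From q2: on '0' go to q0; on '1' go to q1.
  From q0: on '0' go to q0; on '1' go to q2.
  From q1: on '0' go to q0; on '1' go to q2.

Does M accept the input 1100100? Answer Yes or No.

No

Trace: q3 -1-> q3 -1-> q3 -0-> q3 -0-> q3 -1-> q3 -0-> q3 -0-> q3
End state q3 is not accepting.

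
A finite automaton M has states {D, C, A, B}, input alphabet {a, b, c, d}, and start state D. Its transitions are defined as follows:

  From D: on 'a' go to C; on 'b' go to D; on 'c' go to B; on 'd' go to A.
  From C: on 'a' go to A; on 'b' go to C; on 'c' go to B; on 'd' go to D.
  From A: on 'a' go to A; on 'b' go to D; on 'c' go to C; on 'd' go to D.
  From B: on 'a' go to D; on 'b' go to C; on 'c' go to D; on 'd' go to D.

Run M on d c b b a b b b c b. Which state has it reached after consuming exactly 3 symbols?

C

D → A → C → C
After 3 symbols: C.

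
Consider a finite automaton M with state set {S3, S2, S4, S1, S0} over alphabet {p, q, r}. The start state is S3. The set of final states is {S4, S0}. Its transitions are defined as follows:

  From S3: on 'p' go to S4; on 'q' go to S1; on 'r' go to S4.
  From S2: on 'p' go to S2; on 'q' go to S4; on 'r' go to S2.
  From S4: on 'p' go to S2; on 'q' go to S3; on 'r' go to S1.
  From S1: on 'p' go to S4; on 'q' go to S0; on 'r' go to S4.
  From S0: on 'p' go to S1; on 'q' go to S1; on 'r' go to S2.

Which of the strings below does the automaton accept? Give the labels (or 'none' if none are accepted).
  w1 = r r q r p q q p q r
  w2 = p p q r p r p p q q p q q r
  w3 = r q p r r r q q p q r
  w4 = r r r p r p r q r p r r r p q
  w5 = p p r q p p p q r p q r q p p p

w1: S3 → S4 → S1 → S0 → S2 → S2 → S4 → S3 → S4 → S3 → S4  → end S4, accepted
w2: S3 → S4 → S2 → S4 → S1 → S4 → S1 → S4 → S2 → S4 → S3 → S4 → S3 → S1 → S4  → end S4, accepted
w3: S3 → S4 → S3 → S4 → S1 → S4 → S1 → S0 → S1 → S4 → S3 → S4  → end S4, accepted
w4: S3 → S4 → S1 → S4 → S2 → S2 → S2 → S2 → S4 → S1 → S4 → S1 → S4 → S1 → S4 → S3  → end S3, rejected
w5: S3 → S4 → S2 → S2 → S4 → S2 → S2 → S2 → S4 → S1 → S4 → S3 → S4 → S3 → S4 → S2 → S2  → end S2, rejected

w1, w2, w3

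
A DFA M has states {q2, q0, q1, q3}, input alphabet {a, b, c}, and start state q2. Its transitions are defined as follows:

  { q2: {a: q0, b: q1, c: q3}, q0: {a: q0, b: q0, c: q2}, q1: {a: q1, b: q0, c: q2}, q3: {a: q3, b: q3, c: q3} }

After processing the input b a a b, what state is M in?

start at q2
read 'b': q2 → q1
read 'a': q1 → q1
read 'a': q1 → q1
read 'b': q1 → q0

q0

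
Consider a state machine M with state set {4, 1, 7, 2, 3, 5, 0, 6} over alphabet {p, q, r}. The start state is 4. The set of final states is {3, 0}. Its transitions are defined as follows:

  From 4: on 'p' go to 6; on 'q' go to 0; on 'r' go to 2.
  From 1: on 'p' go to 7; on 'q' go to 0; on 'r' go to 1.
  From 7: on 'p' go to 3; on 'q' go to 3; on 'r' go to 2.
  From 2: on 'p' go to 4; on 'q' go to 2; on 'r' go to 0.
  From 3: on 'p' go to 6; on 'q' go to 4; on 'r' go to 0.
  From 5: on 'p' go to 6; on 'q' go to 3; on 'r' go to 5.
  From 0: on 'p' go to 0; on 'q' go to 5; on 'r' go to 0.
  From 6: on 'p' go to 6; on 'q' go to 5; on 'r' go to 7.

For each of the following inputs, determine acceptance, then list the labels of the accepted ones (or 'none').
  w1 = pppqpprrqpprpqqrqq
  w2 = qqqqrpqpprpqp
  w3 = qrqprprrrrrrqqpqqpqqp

w1

w1: Trace: 4 -p-> 6 -p-> 6 -p-> 6 -q-> 5 -p-> 6 -p-> 6 -r-> 7 -r-> 2 -q-> 2 -p-> 4 -p-> 6 -r-> 7 -p-> 3 -q-> 4 -q-> 0 -r-> 0 -q-> 5 -q-> 3  → end 3, accepted
w2: Trace: 4 -q-> 0 -q-> 5 -q-> 3 -q-> 4 -r-> 2 -p-> 4 -q-> 0 -p-> 0 -p-> 0 -r-> 0 -p-> 0 -q-> 5 -p-> 6  → end 6, rejected
w3: Trace: 4 -q-> 0 -r-> 0 -q-> 5 -p-> 6 -r-> 7 -p-> 3 -r-> 0 -r-> 0 -r-> 0 -r-> 0 -r-> 0 -r-> 0 -q-> 5 -q-> 3 -p-> 6 -q-> 5 -q-> 3 -p-> 6 -q-> 5 -q-> 3 -p-> 6  → end 6, rejected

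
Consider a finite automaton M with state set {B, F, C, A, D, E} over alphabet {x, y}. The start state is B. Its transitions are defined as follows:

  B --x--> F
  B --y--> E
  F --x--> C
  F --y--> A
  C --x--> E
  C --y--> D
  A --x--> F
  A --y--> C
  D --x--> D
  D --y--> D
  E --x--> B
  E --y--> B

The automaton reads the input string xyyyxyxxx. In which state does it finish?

D

Trace: B -x-> F -y-> A -y-> C -y-> D -x-> D -y-> D -x-> D -x-> D -x-> D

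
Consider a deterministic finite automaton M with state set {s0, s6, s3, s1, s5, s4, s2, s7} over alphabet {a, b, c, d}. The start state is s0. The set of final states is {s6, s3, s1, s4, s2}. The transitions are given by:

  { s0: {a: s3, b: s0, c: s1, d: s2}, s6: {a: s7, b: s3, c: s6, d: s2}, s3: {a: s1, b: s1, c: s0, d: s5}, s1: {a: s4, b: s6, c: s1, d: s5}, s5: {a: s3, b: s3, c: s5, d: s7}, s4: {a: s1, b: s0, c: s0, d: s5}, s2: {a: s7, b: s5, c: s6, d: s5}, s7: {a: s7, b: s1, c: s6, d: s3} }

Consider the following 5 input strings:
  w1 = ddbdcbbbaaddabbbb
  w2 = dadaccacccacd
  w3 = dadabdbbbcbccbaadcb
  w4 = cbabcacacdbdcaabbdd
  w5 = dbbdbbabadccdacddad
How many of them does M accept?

3

w1:
  start at s0
  read 'd': s0 → s2
  read 'd': s2 → s5
  read 'b': s5 → s3
  read 'd': s3 → s5
  read 'c': s5 → s5
  read 'b': s5 → s3
  read 'b': s3 → s1
  read 'b': s1 → s6
  read 'a': s6 → s7
  read 'a': s7 → s7
  read 'd': s7 → s3
  read 'd': s3 → s5
  read 'a': s5 → s3
  read 'b': s3 → s1
  read 'b': s1 → s6
  read 'b': s6 → s3
  read 'b': s3 → s1
  end s1, accepted
w2:
  start at s0
  read 'd': s0 → s2
  read 'a': s2 → s7
  read 'd': s7 → s3
  read 'a': s3 → s1
  read 'c': s1 → s1
  read 'c': s1 → s1
  read 'a': s1 → s4
  read 'c': s4 → s0
  read 'c': s0 → s1
  read 'c': s1 → s1
  read 'a': s1 → s4
  read 'c': s4 → s0
  read 'd': s0 → s2
  end s2, accepted
w3:
  start at s0
  read 'd': s0 → s2
  read 'a': s2 → s7
  read 'd': s7 → s3
  read 'a': s3 → s1
  read 'b': s1 → s6
  read 'd': s6 → s2
  read 'b': s2 → s5
  read 'b': s5 → s3
  read 'b': s3 → s1
  read 'c': s1 → s1
  read 'b': s1 → s6
  read 'c': s6 → s6
  read 'c': s6 → s6
  read 'b': s6 → s3
  read 'a': s3 → s1
  read 'a': s1 → s4
  read 'd': s4 → s5
  read 'c': s5 → s5
  read 'b': s5 → s3
  end s3, accepted
w4:
  start at s0
  read 'c': s0 → s1
  read 'b': s1 → s6
  read 'a': s6 → s7
  read 'b': s7 → s1
  read 'c': s1 → s1
  read 'a': s1 → s4
  read 'c': s4 → s0
  read 'a': s0 → s3
  read 'c': s3 → s0
  read 'd': s0 → s2
  read 'b': s2 → s5
  read 'd': s5 → s7
  read 'c': s7 → s6
  read 'a': s6 → s7
  read 'a': s7 → s7
  read 'b': s7 → s1
  read 'b': s1 → s6
  read 'd': s6 → s2
  read 'd': s2 → s5
  end s5, rejected
w5:
  start at s0
  read 'd': s0 → s2
  read 'b': s2 → s5
  read 'b': s5 → s3
  read 'd': s3 → s5
  read 'b': s5 → s3
  read 'b': s3 → s1
  read 'a': s1 → s4
  read 'b': s4 → s0
  read 'a': s0 → s3
  read 'd': s3 → s5
  read 'c': s5 → s5
  read 'c': s5 → s5
  read 'd': s5 → s7
  read 'a': s7 → s7
  read 'c': s7 → s6
  read 'd': s6 → s2
  read 'd': s2 → s5
  read 'a': s5 → s3
  read 'd': s3 → s5
  end s5, rejected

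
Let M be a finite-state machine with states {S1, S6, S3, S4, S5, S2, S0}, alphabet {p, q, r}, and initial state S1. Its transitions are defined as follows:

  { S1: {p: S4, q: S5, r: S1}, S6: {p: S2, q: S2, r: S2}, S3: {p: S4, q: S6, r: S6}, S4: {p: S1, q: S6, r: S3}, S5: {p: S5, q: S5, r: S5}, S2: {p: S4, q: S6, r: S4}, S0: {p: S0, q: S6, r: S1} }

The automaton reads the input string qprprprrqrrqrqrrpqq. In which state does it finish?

S1 → S5 → S5 → S5 → S5 → S5 → S5 → S5 → S5 → S5 → S5 → S5 → S5 → S5 → S5 → S5 → S5 → S5 → S5 → S5

S5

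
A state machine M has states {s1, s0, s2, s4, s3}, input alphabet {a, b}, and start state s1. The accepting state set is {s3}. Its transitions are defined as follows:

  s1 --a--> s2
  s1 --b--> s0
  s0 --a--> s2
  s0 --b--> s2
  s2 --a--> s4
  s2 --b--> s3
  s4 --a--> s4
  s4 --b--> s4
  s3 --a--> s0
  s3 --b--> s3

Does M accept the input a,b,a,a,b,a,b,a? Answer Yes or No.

No

s1 → s2 → s3 → s0 → s2 → s3 → s0 → s2 → s4
End state s4 is not accepting.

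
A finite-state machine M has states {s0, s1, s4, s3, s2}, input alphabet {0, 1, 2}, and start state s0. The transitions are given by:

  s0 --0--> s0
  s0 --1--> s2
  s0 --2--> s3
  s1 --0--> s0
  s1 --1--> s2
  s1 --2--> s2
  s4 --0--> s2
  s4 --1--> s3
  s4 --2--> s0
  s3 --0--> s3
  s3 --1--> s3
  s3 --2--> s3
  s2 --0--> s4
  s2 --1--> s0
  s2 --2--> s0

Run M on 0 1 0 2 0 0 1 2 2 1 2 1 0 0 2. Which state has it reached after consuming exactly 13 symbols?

s0 → s0 → s2 → s4 → s0 → s0 → s0 → s2 → s0 → s3 → s3 → s3 → s3 → s3
After 13 symbols: s3.

s3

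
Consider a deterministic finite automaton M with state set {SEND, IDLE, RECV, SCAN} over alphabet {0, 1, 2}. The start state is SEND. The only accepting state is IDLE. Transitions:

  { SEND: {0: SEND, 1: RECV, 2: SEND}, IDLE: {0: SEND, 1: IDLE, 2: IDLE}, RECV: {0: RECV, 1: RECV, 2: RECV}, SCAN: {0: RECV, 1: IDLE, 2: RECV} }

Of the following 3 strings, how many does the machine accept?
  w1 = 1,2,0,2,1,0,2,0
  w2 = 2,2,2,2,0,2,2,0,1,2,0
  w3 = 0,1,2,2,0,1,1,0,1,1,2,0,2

w1: SEND → RECV → RECV → RECV → RECV → RECV → RECV → RECV → RECV  → end RECV, rejected
w2: SEND → SEND → SEND → SEND → SEND → SEND → SEND → SEND → SEND → RECV → RECV → RECV  → end RECV, rejected
w3: SEND → SEND → RECV → RECV → RECV → RECV → RECV → RECV → RECV → RECV → RECV → RECV → RECV → RECV  → end RECV, rejected

0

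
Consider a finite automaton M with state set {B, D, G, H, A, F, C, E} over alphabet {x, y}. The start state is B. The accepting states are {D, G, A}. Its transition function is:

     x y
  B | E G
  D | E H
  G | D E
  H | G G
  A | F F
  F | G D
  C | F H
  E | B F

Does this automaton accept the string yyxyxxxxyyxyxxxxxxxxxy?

Trace: B -y-> G -y-> E -x-> B -y-> G -x-> D -x-> E -x-> B -x-> E -y-> F -y-> D -x-> E -y-> F -x-> G -x-> D -x-> E -x-> B -x-> E -x-> B -x-> E -x-> B -x-> E -y-> F
End state F is not accepting.

No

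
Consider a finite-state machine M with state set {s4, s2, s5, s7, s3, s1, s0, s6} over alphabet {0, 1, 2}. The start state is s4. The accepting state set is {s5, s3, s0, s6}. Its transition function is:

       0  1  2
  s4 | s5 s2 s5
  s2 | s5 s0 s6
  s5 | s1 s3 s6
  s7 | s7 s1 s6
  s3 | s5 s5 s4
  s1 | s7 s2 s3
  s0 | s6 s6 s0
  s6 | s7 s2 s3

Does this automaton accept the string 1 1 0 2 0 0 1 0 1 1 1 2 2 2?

Yes

start at s4
read '1': s4 → s2
read '1': s2 → s0
read '0': s0 → s6
read '2': s6 → s3
read '0': s3 → s5
read '0': s5 → s1
read '1': s1 → s2
read '0': s2 → s5
read '1': s5 → s3
read '1': s3 → s5
read '1': s5 → s3
read '2': s3 → s4
read '2': s4 → s5
read '2': s5 → s6
End state s6 is accepting.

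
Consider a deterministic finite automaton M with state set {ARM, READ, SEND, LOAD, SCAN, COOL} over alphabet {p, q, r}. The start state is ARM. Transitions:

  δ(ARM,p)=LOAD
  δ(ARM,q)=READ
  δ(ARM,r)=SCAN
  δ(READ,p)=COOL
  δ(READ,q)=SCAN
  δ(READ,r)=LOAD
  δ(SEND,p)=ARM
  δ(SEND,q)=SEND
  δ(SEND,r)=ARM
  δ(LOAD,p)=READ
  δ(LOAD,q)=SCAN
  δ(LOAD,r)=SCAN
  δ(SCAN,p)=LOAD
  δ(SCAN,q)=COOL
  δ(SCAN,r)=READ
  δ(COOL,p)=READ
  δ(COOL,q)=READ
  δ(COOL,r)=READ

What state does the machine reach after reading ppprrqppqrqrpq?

READ

Trace: ARM -p-> LOAD -p-> READ -p-> COOL -r-> READ -r-> LOAD -q-> SCAN -p-> LOAD -p-> READ -q-> SCAN -r-> READ -q-> SCAN -r-> READ -p-> COOL -q-> READ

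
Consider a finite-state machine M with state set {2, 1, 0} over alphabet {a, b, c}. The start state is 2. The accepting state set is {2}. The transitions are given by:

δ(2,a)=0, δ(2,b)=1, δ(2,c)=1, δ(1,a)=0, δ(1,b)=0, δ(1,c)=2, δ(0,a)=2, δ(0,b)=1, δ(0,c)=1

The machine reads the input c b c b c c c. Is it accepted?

start at 2
read 'c': 2 → 1
read 'b': 1 → 0
read 'c': 0 → 1
read 'b': 1 → 0
read 'c': 0 → 1
read 'c': 1 → 2
read 'c': 2 → 1
End state 1 is not accepting.

No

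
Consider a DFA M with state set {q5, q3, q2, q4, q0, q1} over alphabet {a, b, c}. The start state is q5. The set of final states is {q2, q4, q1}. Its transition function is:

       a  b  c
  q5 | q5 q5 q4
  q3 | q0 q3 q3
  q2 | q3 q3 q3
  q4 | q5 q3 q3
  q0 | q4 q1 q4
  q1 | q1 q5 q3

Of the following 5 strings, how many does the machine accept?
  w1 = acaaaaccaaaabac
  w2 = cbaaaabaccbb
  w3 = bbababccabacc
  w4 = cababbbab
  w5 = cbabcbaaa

1

w1: q5 → q5 → q4 → q5 → q5 → q5 → q5 → q4 → q3 → q0 → q4 → q5 → q5 → q5 → q5 → q4  → end q4, accepted
w2: q5 → q4 → q3 → q0 → q4 → q5 → q5 → q5 → q5 → q4 → q3 → q3 → q3  → end q3, rejected
w3: q5 → q5 → q5 → q5 → q5 → q5 → q5 → q4 → q3 → q0 → q1 → q1 → q3 → q3  → end q3, rejected
w4: q5 → q4 → q5 → q5 → q5 → q5 → q5 → q5 → q5 → q5  → end q5, rejected
w5: q5 → q4 → q3 → q0 → q1 → q3 → q3 → q0 → q4 → q5  → end q5, rejected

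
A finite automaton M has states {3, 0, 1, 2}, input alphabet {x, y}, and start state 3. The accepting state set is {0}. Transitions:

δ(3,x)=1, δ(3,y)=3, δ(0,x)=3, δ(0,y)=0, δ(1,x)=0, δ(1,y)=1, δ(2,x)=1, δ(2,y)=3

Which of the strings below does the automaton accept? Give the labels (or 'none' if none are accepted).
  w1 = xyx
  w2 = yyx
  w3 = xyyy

w1: Trace: 3 -x-> 1 -y-> 1 -x-> 0  → end 0, accepted
w2: Trace: 3 -y-> 3 -y-> 3 -x-> 1  → end 1, rejected
w3: Trace: 3 -x-> 1 -y-> 1 -y-> 1 -y-> 1  → end 1, rejected

w1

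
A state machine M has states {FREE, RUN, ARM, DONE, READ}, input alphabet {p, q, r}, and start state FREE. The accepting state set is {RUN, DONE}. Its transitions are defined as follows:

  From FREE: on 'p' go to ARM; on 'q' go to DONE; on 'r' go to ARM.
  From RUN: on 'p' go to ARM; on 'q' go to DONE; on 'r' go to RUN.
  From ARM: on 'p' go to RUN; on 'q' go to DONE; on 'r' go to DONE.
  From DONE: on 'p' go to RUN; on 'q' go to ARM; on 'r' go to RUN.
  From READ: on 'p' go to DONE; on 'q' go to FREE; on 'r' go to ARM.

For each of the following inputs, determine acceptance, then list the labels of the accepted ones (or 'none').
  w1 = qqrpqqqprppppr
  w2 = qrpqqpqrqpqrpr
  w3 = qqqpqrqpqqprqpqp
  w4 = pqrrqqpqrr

w1, w2, w3, w4

w1:
  start at FREE
  read 'q': FREE → DONE
  read 'q': DONE → ARM
  read 'r': ARM → DONE
  read 'p': DONE → RUN
  read 'q': RUN → DONE
  read 'q': DONE → ARM
  read 'q': ARM → DONE
  read 'p': DONE → RUN
  read 'r': RUN → RUN
  read 'p': RUN → ARM
  read 'p': ARM → RUN
  read 'p': RUN → ARM
  read 'p': ARM → RUN
  read 'r': RUN → RUN
  end RUN, accepted
w2:
  start at FREE
  read 'q': FREE → DONE
  read 'r': DONE → RUN
  read 'p': RUN → ARM
  read 'q': ARM → DONE
  read 'q': DONE → ARM
  read 'p': ARM → RUN
  read 'q': RUN → DONE
  read 'r': DONE → RUN
  read 'q': RUN → DONE
  read 'p': DONE → RUN
  read 'q': RUN → DONE
  read 'r': DONE → RUN
  read 'p': RUN → ARM
  read 'r': ARM → DONE
  end DONE, accepted
w3:
  start at FREE
  read 'q': FREE → DONE
  read 'q': DONE → ARM
  read 'q': ARM → DONE
  read 'p': DONE → RUN
  read 'q': RUN → DONE
  read 'r': DONE → RUN
  read 'q': RUN → DONE
  read 'p': DONE → RUN
  read 'q': RUN → DONE
  read 'q': DONE → ARM
  read 'p': ARM → RUN
  read 'r': RUN → RUN
  read 'q': RUN → DONE
  read 'p': DONE → RUN
  read 'q': RUN → DONE
  read 'p': DONE → RUN
  end RUN, accepted
w4:
  start at FREE
  read 'p': FREE → ARM
  read 'q': ARM → DONE
  read 'r': DONE → RUN
  read 'r': RUN → RUN
  read 'q': RUN → DONE
  read 'q': DONE → ARM
  read 'p': ARM → RUN
  read 'q': RUN → DONE
  read 'r': DONE → RUN
  read 'r': RUN → RUN
  end RUN, accepted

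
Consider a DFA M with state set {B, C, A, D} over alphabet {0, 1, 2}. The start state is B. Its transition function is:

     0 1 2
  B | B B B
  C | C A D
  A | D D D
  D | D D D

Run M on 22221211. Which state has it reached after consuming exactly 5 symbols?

start at B
read '2': B → B
read '2': B → B
read '2': B → B
read '2': B → B
read '1': B → B
After 5 symbols: B.

B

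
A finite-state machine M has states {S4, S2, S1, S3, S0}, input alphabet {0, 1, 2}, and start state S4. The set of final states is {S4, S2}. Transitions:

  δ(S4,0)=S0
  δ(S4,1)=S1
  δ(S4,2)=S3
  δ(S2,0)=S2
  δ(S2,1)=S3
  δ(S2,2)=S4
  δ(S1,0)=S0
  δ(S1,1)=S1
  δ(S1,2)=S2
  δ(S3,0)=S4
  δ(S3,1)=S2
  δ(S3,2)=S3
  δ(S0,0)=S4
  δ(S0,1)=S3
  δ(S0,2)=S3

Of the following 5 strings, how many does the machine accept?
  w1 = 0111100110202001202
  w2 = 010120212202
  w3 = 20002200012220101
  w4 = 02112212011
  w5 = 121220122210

2

w1: S4 → S0 → S3 → S2 → S3 → S2 → S2 → S2 → S3 → S2 → S2 → S4 → S0 → S3 → S4 → S0 → S3 → S3 → S4 → S3  → end S3, rejected
w2: S4 → S0 → S3 → S4 → S1 → S2 → S2 → S4 → S1 → S2 → S4 → S0 → S3  → end S3, rejected
w3: S4 → S3 → S4 → S0 → S4 → S3 → S3 → S4 → S0 → S4 → S1 → S2 → S4 → S3 → S4 → S1 → S0 → S3  → end S3, rejected
w4: S4 → S0 → S3 → S2 → S3 → S3 → S3 → S2 → S4 → S0 → S3 → S2  → end S2, accepted
w5: S4 → S1 → S2 → S3 → S3 → S3 → S4 → S1 → S2 → S4 → S3 → S2 → S2  → end S2, accepted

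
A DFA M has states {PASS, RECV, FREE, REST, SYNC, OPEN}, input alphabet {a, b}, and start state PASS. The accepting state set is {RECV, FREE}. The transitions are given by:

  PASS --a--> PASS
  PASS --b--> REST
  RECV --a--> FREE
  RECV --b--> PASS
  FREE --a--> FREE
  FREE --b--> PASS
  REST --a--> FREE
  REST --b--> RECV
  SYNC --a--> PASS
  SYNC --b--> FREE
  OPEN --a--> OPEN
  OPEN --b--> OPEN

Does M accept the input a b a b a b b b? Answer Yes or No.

start at PASS
read 'a': PASS → PASS
read 'b': PASS → REST
read 'a': REST → FREE
read 'b': FREE → PASS
read 'a': PASS → PASS
read 'b': PASS → REST
read 'b': REST → RECV
read 'b': RECV → PASS
End state PASS is not accepting.

No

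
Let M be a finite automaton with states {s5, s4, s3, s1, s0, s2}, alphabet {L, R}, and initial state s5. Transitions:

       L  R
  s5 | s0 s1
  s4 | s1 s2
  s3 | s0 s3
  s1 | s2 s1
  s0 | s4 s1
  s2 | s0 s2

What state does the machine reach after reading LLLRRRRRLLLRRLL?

s4

start at s5
read 'L': s5 → s0
read 'L': s0 → s4
read 'L': s4 → s1
read 'R': s1 → s1
read 'R': s1 → s1
read 'R': s1 → s1
read 'R': s1 → s1
read 'R': s1 → s1
read 'L': s1 → s2
read 'L': s2 → s0
read 'L': s0 → s4
read 'R': s4 → s2
read 'R': s2 → s2
read 'L': s2 → s0
read 'L': s0 → s4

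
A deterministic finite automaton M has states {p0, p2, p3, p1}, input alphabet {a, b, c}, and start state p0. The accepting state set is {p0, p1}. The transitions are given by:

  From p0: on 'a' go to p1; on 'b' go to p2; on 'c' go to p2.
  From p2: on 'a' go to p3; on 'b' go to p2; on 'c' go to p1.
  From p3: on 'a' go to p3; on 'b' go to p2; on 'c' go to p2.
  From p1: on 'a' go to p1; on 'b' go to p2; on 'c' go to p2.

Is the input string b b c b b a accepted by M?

No

p0 → p2 → p2 → p1 → p2 → p2 → p3
End state p3 is not accepting.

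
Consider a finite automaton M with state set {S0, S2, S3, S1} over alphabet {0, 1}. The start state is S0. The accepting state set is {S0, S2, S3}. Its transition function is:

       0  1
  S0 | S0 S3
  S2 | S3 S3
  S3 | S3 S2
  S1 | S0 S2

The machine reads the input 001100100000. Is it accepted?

Yes

start at S0
read '0': S0 → S0
read '0': S0 → S0
read '1': S0 → S3
read '1': S3 → S2
read '0': S2 → S3
read '0': S3 → S3
read '1': S3 → S2
read '0': S2 → S3
read '0': S3 → S3
read '0': S3 → S3
read '0': S3 → S3
read '0': S3 → S3
End state S3 is accepting.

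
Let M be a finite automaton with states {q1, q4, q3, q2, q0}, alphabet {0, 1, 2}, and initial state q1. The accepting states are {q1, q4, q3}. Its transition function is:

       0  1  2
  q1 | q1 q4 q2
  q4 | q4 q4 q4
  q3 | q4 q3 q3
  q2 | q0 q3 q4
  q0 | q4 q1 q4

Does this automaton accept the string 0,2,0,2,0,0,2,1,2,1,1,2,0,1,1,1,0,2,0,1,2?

q1 → q1 → q2 → q0 → q4 → q4 → q4 → q4 → q4 → q4 → q4 → q4 → q4 → q4 → q4 → q4 → q4 → q4 → q4 → q4 → q4 → q4
End state q4 is accepting.

Yes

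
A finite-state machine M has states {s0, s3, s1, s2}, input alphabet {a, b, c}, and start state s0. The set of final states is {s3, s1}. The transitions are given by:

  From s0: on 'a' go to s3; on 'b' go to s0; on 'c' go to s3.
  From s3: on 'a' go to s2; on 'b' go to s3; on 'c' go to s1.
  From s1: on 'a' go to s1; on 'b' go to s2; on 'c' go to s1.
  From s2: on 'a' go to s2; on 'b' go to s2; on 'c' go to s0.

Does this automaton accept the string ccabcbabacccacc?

s0 → s3 → s1 → s1 → s2 → s0 → s0 → s3 → s3 → s2 → s0 → s3 → s1 → s1 → s1 → s1
End state s1 is accepting.

Yes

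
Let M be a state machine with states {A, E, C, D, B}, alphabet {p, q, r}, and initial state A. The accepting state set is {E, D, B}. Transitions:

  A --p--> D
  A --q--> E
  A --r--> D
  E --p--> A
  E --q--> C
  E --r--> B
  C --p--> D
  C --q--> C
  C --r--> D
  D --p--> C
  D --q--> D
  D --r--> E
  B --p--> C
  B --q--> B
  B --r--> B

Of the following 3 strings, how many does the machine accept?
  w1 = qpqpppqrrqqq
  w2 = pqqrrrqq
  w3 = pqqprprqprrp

1

w1:
  start at A
  read 'q': A → E
  read 'p': E → A
  read 'q': A → E
  read 'p': E → A
  read 'p': A → D
  read 'p': D → C
  read 'q': C → C
  read 'r': C → D
  read 'r': D → E
  read 'q': E → C
  read 'q': C → C
  read 'q': C → C
  end C, rejected
w2:
  start at A
  read 'p': A → D
  read 'q': D → D
  read 'q': D → D
  read 'r': D → E
  read 'r': E → B
  read 'r': B → B
  read 'q': B → B
  read 'q': B → B
  end B, accepted
w3:
  start at A
  read 'p': A → D
  read 'q': D → D
  read 'q': D → D
  read 'p': D → C
  read 'r': C → D
  read 'p': D → C
  read 'r': C → D
  read 'q': D → D
  read 'p': D → C
  read 'r': C → D
  read 'r': D → E
  read 'p': E → A
  end A, rejected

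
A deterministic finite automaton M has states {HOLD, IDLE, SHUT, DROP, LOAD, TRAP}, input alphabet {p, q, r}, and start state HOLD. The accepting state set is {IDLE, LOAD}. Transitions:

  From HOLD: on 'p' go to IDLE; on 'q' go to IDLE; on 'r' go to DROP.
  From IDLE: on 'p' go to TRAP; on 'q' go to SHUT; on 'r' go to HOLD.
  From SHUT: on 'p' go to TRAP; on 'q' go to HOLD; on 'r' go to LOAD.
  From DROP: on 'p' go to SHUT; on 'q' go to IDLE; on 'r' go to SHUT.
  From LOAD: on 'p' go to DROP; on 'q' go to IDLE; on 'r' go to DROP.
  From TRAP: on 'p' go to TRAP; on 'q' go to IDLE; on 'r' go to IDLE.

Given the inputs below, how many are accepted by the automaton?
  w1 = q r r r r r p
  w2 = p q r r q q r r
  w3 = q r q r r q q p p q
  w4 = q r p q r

w1: HOLD → IDLE → HOLD → DROP → SHUT → LOAD → DROP → SHUT  → end SHUT, rejected
w2: HOLD → IDLE → SHUT → LOAD → DROP → IDLE → SHUT → LOAD → DROP  → end DROP, rejected
w3: HOLD → IDLE → HOLD → IDLE → HOLD → DROP → IDLE → SHUT → TRAP → TRAP → IDLE  → end IDLE, accepted
w4: HOLD → IDLE → HOLD → IDLE → SHUT → LOAD  → end LOAD, accepted

2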